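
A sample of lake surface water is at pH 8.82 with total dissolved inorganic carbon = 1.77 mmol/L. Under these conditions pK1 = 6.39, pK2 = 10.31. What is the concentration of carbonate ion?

α₂ = 1 / (1 + [H⁺]/K2 + [H⁺]²/(K1K2)) = 1 / (1 + 10^+1.49 + 10^-0.94)
   = 1 / (1 + 30.903 + 0.11482) = 1/32.018 = 0.03123
[CO3²⁻] = α₂ × DIC = 0.03123 × 1.77 = 0.0553 mmol/L

[CO3²⁻] = 0.0553 mmol/L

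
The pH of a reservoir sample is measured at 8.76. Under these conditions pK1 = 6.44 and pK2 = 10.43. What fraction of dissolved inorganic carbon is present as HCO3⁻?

α₁ = 0.975

α₁ = 1 / (1 + [H⁺]/K1 + K2/[H⁺]) = 1 / (1 + 10^-2.32 + 10^-1.67)
   = 1 / (1 + 0.0047863 + 0.021380) = 1/1.0262 = 0.9745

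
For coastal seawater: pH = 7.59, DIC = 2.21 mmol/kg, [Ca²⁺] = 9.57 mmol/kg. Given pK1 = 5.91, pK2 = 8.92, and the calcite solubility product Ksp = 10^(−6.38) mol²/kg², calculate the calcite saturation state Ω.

α₂ = 1 / (1 + [H⁺]/K2 + [H⁺]²/(K1K2)) = 1 / (1 + 10^+1.33 + 10^-0.35)
   = 1 / (1 + 21.380 + 0.44668) = 1/22.826 = 0.04381
[CO3²⁻] = α₂ × DIC = 0.04381 × 2.21 = 0.09682 mmol/kg
Ksp = 10^(−6.38) = 4.169×10^-7
Ω = [Ca²⁺][CO3²⁻]/Ksp = (9.57×10^-3)(9.682×10^-5) / 4.169×10^-7 = 2.22

Ω = 2.22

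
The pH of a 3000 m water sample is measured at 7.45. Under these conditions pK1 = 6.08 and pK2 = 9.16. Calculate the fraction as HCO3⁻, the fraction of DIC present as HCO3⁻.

α₁ = 0.941

α₁ = 1 / (1 + [H⁺]/K1 + K2/[H⁺]) = 1 / (1 + 10^-1.37 + 10^-1.71)
   = 1 / (1 + 0.042658 + 0.019498) = 1/1.0622 = 0.9415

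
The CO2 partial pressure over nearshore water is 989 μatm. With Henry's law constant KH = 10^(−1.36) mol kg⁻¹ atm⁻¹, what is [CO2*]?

KH = 10^(−1.36) = 4.365×10^-2 mol kg⁻¹ atm⁻¹
[CO2*] = KH · pCO2 = 4.365×10^-2 × 989×10^-6 atm = 4.32×10^-5 mol/kg

[CO2*] = 43.2 μmol/kg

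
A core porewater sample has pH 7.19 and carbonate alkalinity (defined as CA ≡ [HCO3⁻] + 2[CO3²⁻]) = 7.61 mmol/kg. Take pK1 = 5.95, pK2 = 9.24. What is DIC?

DIC = 7.97 mmol/kg

CA = [HCO3⁻] + 2[CO3²⁻] = (α₁ + 2α₂)·DIC
At pH 7.19: [H⁺]/K1 = 10^-1.24 = 0.057544, K2/[H⁺] = 10^-2.05 = 0.0089125
α₁ = 1/(1 + 0.057544 + 0.0089125) = 1/1.0665 = 0.9377; α₂ = α₁·K2/[H⁺] = 0.008357
α₁ + 2α₂ = 0.9544
DIC = CA / (α₁ + 2α₂) = 7.61 / 0.9544 = 7.97 mmol/kg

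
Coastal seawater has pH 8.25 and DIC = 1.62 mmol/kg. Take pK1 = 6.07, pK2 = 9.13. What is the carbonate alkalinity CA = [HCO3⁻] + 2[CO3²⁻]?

CA = [HCO3⁻] + 2[CO3²⁻] = (α₁ + 2α₂)·DIC
At pH 8.25: [H⁺]/K1 = 10^-2.18 = 0.0066069, K2/[H⁺] = 10^-0.88 = 0.13183
α₁ = 1/(1 + 0.0066069 + 0.13183) = 1/1.1384 = 0.8784; α₂ = α₁·K2/[H⁺] = 0.1158
α₁ + 2α₂ = 1.1100
CA = 1.1100 × 1.62 = 1.80 mmol/kg

CA = 1.80 mmol/kg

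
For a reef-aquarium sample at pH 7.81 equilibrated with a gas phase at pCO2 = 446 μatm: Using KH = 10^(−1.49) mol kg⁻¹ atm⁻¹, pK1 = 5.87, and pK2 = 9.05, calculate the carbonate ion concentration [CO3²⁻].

[CO3²⁻] = 0.0723 mmol/kg

[CO2*] = KH · pCO2 = 10^(−1.49) × 446×10^-6 = 1.443×10^-5 mol/kg
α₀ = 1/(1 + K1/[H⁺] + K1K2/[H⁺]²) = 1/(1 + 10^+1.94 + 10^+0.70) = 0.01074
DIC = [CO2*]/α₀ = 1.443×10^-5 / 0.01074 = 1.344 mmol/kg
[CO3²⁻] = α₂·DIC; α₂ = 0.05383, so [CO3²⁻] = 0.05383 × 1.344 = 0.0723 mmol/kg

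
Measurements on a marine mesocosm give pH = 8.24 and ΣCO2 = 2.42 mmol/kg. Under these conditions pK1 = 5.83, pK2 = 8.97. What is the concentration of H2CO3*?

α₀ = 1 / (1 + K1/[H⁺] + K1K2/[H⁺]²) = 1 / (1 + 10^+2.41 + 10^+1.68)
   = 1 / (1 + 257.04 + 47.863) = 1/305.90 = 0.003269
[CO2*] = α₀ × DIC = 0.003269 × 2.42 = 0.00791 mmol/kg = 7.91 μmol/kg

[CO2*] = 7.91 μmol/kg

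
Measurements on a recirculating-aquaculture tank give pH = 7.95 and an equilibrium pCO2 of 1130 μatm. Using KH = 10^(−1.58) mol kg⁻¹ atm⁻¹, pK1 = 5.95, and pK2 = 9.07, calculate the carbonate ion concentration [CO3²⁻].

[CO2*] = KH · pCO2 = 10^(−1.58) × 1130×10^-6 = 2.972×10^-5 mol/kg
α₀ = 1/(1 + K1/[H⁺] + K1K2/[H⁺]²) = 1/(1 + 10^+2.00 + 10^+0.88) = 0.009209
DIC = [CO2*]/α₀ = 2.972×10^-5 / 0.009209 = 3.227 mmol/kg
[CO3²⁻] = α₂·DIC; α₂ = 0.06986, so [CO3²⁻] = 0.06986 × 3.227 = 0.225 mmol/kg

[CO3²⁻] = 0.225 mmol/kg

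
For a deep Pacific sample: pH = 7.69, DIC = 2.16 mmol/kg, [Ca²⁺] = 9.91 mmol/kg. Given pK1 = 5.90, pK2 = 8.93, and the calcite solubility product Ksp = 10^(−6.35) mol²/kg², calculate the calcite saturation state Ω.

α₂ = 1 / (1 + [H⁺]/K2 + [H⁺]²/(K1K2)) = 1 / (1 + 10^+1.24 + 10^-0.55)
   = 1 / (1 + 17.378 + 0.28184) = 1/18.660 = 0.05359
[CO3²⁻] = α₂ × DIC = 0.05359 × 2.16 = 0.1158 mmol/kg
Ksp = 10^(−6.35) = 4.467×10^-7
Ω = [Ca²⁺][CO3²⁻]/Ksp = (9.91×10^-3)(1.158×10^-4) / 4.467×10^-7 = 2.57

Ω = 2.57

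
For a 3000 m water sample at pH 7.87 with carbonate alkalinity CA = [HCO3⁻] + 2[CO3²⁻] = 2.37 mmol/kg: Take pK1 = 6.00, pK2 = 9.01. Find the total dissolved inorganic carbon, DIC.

DIC = 2.25 mmol/kg

CA = [HCO3⁻] + 2[CO3²⁻] = (α₁ + 2α₂)·DIC
At pH 7.87: [H⁺]/K1 = 10^-1.87 = 0.013490, K2/[H⁺] = 10^-1.14 = 0.072444
α₁ = 1/(1 + 0.013490 + 0.072444) = 1/1.0859 = 0.9209; α₂ = α₁·K2/[H⁺] = 0.06671
α₁ + 2α₂ = 1.0543
DIC = CA / (α₁ + 2α₂) = 2.37 / 1.0543 = 2.25 mmol/kg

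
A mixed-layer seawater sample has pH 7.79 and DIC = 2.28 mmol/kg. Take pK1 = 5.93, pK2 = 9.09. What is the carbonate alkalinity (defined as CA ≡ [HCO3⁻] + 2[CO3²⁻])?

CA = [HCO3⁻] + 2[CO3²⁻] = (α₁ + 2α₂)·DIC
At pH 7.79: [H⁺]/K1 = 10^-1.86 = 0.013804, K2/[H⁺] = 10^-1.30 = 0.050119
α₁ = 1/(1 + 0.013804 + 0.050119) = 1/1.0639 = 0.9399; α₂ = α₁·K2/[H⁺] = 0.04711
α₁ + 2α₂ = 1.0341
CA = 1.0341 × 2.28 = 2.36 mmol/kg

CA = 2.36 mmol/kg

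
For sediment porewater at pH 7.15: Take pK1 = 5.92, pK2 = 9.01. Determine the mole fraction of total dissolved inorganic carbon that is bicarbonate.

α₁ = 1 / (1 + [H⁺]/K1 + K2/[H⁺]) = 1 / (1 + 10^-1.23 + 10^-1.86)
   = 1 / (1 + 0.058884 + 0.013804) = 1/1.0727 = 0.9322

α₁ = 0.932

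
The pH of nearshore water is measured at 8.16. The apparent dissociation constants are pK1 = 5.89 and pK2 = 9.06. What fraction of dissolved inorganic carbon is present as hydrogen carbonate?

α₁ = 0.884

α₁ = 1 / (1 + [H⁺]/K1 + K2/[H⁺]) = 1 / (1 + 10^-2.27 + 10^-0.90)
   = 1 / (1 + 0.0053703 + 0.12589) = 1/1.1313 = 0.8840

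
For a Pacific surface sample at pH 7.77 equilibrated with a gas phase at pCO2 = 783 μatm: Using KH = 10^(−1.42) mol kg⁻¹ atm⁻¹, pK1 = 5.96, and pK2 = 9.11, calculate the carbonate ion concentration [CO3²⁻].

[CO3²⁻] = 0.0879 mmol/kg

[CO2*] = KH · pCO2 = 10^(−1.42) × 783×10^-6 = 2.977×10^-5 mol/kg
α₀ = 1/(1 + K1/[H⁺] + K1K2/[H⁺]²) = 1/(1 + 10^+1.81 + 10^+0.47) = 0.01459
DIC = [CO2*]/α₀ = 2.977×10^-5 / 0.01459 = 2.040 mmol/kg
[CO3²⁻] = α₂·DIC; α₂ = 0.04307, so [CO3²⁻] = 0.04307 × 2.040 = 0.0879 mmol/kg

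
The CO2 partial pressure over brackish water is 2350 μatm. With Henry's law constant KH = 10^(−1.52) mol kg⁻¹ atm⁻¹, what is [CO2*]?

KH = 10^(−1.52) = 3.020×10^-2 mol kg⁻¹ atm⁻¹
[CO2*] = KH · pCO2 = 3.020×10^-2 × 2350×10^-6 atm = 7.10×10^-5 mol/kg

[CO2*] = 71.0 μmol/kg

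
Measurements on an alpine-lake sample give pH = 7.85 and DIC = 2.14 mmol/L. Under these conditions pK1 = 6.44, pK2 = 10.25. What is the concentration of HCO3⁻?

[HCO3⁻] = 2.05 mmol/L

α₁ = 1 / (1 + [H⁺]/K1 + K2/[H⁺]) = 1 / (1 + 10^-1.41 + 10^-2.40)
   = 1 / (1 + 0.038905 + 0.0039811) = 1/1.0429 = 0.9589
[HCO3⁻] = α₁ × DIC = 0.9589 × 2.14 = 2.05 mmol/L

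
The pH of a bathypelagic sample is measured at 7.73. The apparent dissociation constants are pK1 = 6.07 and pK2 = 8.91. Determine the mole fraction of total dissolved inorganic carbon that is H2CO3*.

α₀ = 1 / (1 + K1/[H⁺] + K1K2/[H⁺]²) = 1 / (1 + 10^+1.66 + 10^+0.48)
   = 1 / (1 + 45.709 + 3.0200) = 1/49.729 = 0.02011

α₀ = 0.0201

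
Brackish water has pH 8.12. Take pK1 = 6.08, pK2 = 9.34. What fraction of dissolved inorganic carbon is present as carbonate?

α₂ = 1 / (1 + [H⁺]/K2 + [H⁺]²/(K1K2)) = 1 / (1 + 10^+1.22 + 10^-0.82)
   = 1 / (1 + 16.596 + 0.15136) = 1/17.747 = 0.05635

α₂ = 0.0563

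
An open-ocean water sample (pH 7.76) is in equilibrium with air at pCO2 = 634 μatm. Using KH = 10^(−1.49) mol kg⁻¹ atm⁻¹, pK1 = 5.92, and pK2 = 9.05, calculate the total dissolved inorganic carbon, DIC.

DIC = 1.51 mmol/kg

[CO2*] = KH · pCO2 = 10^(−1.49) × 634×10^-6 = 2.052×10^-5 mol/kg
α₀ = 1/(1 + K1/[H⁺] + K1K2/[H⁺]²) = 1/(1 + 10^+1.84 + 10^+0.55) = 0.01356
DIC = [CO2*]/α₀ = 2.052×10^-5 / 0.01356 = 1.51 mmol/kg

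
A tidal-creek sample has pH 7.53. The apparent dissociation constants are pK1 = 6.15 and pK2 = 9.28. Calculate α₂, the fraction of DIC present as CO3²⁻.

α₂ = 1 / (1 + [H⁺]/K2 + [H⁺]²/(K1K2)) = 1 / (1 + 10^+1.75 + 10^+0.37)
   = 1 / (1 + 56.234 + 2.3442) = 1/59.578 = 0.01678

α₂ = 0.0168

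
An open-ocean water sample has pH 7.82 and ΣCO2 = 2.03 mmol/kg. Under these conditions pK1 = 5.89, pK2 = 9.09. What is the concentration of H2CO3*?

α₀ = 1 / (1 + K1/[H⁺] + K1K2/[H⁺]²) = 1 / (1 + 10^+1.93 + 10^+0.66)
   = 1 / (1 + 85.114 + 4.5709) = 1/90.685 = 0.01103
[CO2*] = α₀ × DIC = 0.01103 × 2.03 = 0.0224 mmol/kg

[CO2*] = 0.0224 mmol/kg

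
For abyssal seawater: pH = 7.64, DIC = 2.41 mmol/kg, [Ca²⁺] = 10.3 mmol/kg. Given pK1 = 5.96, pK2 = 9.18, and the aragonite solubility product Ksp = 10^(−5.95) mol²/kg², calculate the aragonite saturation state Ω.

α₂ = 1 / (1 + [H⁺]/K2 + [H⁺]²/(K1K2)) = 1 / (1 + 10^+1.54 + 10^-0.14)
   = 1 / (1 + 34.674 + 0.72444) = 1/36.398 = 0.02747
[CO3²⁻] = α₂ × DIC = 0.02747 × 2.41 = 0.06621 mmol/kg
Ksp = 10^(−5.95) = 1.122×10^-6
Ω = [Ca²⁺][CO3²⁻]/Ksp = (10.3×10^-3)(6.621×10^-5) / 1.122×10^-6 = 0.608

Ω = 0.608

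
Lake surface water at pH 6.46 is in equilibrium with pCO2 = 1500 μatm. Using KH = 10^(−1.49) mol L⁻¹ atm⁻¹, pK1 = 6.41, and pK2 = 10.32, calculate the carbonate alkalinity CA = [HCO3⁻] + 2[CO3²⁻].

CA = 0.0545 mmol/L

[CO2*] = KH · pCO2 = 10^(−1.49) × 1500×10^-6 = 4.854×10^-5 mol/L
α₀ = 1/(1 + K1/[H⁺] + K1K2/[H⁺]²) = 1/(1 + 10^+0.05 + 10^-3.81) = 0.4712
DIC = [CO2*]/α₀ = 4.854×10^-5 / 0.4712 = 0.1030 mmol/L
CA = (α₁ + 2α₂)·DIC = (0.5287 + 2×7.298×10^-5) × 0.1030 = 0.0545 mmol/L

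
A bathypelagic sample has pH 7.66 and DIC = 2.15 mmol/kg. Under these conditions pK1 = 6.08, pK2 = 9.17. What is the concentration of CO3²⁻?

α₂ = 1 / (1 + [H⁺]/K2 + [H⁺]²/(K1K2)) = 1 / (1 + 10^+1.51 + 10^-0.07)
   = 1 / (1 + 32.359 + 0.85114) = 1/34.211 = 0.02923
[CO3²⁻] = α₂ × DIC = 0.02923 × 2.15 = 0.0628 mmol/kg

[CO3²⁻] = 0.0628 mmol/kg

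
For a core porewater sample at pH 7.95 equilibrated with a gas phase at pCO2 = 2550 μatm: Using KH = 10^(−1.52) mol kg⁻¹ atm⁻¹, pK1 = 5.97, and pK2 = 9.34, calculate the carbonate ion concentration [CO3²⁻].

[CO3²⁻] = 0.300 mmol/kg

[CO2*] = KH · pCO2 = 10^(−1.52) × 2550×10^-6 = 7.701×10^-5 mol/kg
α₀ = 1/(1 + K1/[H⁺] + K1K2/[H⁺]²) = 1/(1 + 10^+1.98 + 10^+0.59) = 0.009961
DIC = [CO2*]/α₀ = 7.701×10^-5 / 0.009961 = 7.731 mmol/kg
[CO3²⁻] = α₂·DIC; α₂ = 0.03875, so [CO3²⁻] = 0.03875 × 7.731 = 0.300 mmol/kg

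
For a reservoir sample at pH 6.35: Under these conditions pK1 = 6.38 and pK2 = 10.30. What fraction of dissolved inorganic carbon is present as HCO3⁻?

α₁ = 0.483

α₁ = 1 / (1 + [H⁺]/K1 + K2/[H⁺]) = 1 / (1 + 10^+0.03 + 10^-3.95)
   = 1 / (1 + 1.0715 + 0.00011220) = 1/2.0716 = 0.4827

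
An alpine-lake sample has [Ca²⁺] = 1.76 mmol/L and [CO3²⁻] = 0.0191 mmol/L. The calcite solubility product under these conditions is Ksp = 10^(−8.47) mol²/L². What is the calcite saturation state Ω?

Ksp = 10^(−8.47) = 3.388×10^-9
Ω = [Ca²⁺][CO3²⁻]/Ksp = (1.76×10^-3)(0.0191×10^-3) / 3.388×10^-9 = 9.92

Ω = 9.92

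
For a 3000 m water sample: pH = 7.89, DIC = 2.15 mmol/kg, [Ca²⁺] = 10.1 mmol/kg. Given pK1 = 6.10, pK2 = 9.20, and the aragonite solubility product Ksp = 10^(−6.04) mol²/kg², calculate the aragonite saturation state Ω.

Ω = 1.09

α₂ = 1 / (1 + [H⁺]/K2 + [H⁺]²/(K1K2)) = 1 / (1 + 10^+1.31 + 10^-0.48)
   = 1 / (1 + 20.417 + 0.33113) = 1/21.749 = 0.04598
[CO3²⁻] = α₂ × DIC = 0.04598 × 2.15 = 0.09886 mmol/kg
Ksp = 10^(−6.04) = 9.120×10^-7
Ω = [Ca²⁺][CO3²⁻]/Ksp = (10.1×10^-3)(9.886×10^-5) / 9.120×10^-7 = 1.09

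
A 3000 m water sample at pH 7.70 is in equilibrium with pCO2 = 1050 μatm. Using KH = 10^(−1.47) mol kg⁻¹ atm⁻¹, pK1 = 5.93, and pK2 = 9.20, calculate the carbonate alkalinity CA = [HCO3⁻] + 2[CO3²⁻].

CA = 2.23 mmol/kg

[CO2*] = KH · pCO2 = 10^(−1.47) × 1050×10^-6 = 3.558×10^-5 mol/kg
α₀ = 1/(1 + K1/[H⁺] + K1K2/[H⁺]²) = 1/(1 + 10^+1.77 + 10^+0.27) = 0.01620
DIC = [CO2*]/α₀ = 3.558×10^-5 / 0.01620 = 2.197 mmol/kg
CA = (α₁ + 2α₂)·DIC = (0.9536 + 2×0.03016) × 2.197 = 2.23 mmol/kg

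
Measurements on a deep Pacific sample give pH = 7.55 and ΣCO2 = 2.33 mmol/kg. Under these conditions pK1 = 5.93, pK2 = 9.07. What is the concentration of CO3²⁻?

α₂ = 1 / (1 + [H⁺]/K2 + [H⁺]²/(K1K2)) = 1 / (1 + 10^+1.52 + 10^-0.10)
   = 1 / (1 + 33.113 + 0.79433) = 1/34.907 = 0.02865
[CO3²⁻] = α₂ × DIC = 0.02865 × 2.33 = 0.0667 mmol/kg

[CO3²⁻] = 0.0667 mmol/kg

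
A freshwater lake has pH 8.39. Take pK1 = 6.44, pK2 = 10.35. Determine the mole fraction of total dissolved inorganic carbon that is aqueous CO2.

α₀ = 1 / (1 + K1/[H⁺] + K1K2/[H⁺]²) = 1 / (1 + 10^+1.95 + 10^-0.01)
   = 1 / (1 + 89.125 + 0.97724) = 1/91.102 = 0.01098

α₀ = 0.0110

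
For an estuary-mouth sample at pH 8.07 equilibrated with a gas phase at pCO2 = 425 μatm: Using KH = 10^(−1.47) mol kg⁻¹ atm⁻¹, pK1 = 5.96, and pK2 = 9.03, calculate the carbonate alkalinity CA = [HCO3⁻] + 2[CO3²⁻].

CA = 2.26 mmol/kg

[CO2*] = KH · pCO2 = 10^(−1.47) × 425×10^-6 = 1.440×10^-5 mol/kg
α₀ = 1/(1 + K1/[H⁺] + K1K2/[H⁺]²) = 1/(1 + 10^+2.11 + 10^+1.15) = 0.006947
DIC = [CO2*]/α₀ = 1.440×10^-5 / 0.006947 = 2.073 mmol/kg
CA = (α₁ + 2α₂)·DIC = (0.8949 + 2×0.09813) × 2.073 = 2.26 mmol/kg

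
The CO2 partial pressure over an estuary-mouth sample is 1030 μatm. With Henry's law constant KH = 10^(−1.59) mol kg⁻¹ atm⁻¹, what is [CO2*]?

[CO2*] = 26.5 μmol/kg

KH = 10^(−1.59) = 2.570×10^-2 mol kg⁻¹ atm⁻¹
[CO2*] = KH · pCO2 = 2.570×10^-2 × 1030×10^-6 atm = 2.65×10^-5 mol/kg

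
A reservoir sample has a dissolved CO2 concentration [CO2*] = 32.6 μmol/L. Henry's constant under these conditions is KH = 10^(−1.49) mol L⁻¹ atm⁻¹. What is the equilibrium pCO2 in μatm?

KH = 10^(−1.49) = 3.236×10^-2 mol L⁻¹ atm⁻¹
pCO2 = [CO2*]/KH = 32.6×10^-6 / 3.236×10^-2 = 1.01×10^-3 atm = 1010 μatm

pCO2 = 1010 μatm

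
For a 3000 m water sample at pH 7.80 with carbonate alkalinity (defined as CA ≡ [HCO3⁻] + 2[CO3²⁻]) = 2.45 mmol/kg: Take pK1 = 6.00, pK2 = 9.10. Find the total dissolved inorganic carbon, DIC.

CA = [HCO3⁻] + 2[CO3²⁻] = (α₁ + 2α₂)·DIC
At pH 7.80: [H⁺]/K1 = 10^-1.80 = 0.015849, K2/[H⁺] = 10^-1.30 = 0.050119
α₁ = 1/(1 + 0.015849 + 0.050119) = 1/1.0660 = 0.9381; α₂ = α₁·K2/[H⁺] = 0.04702
α₁ + 2α₂ = 1.0321
DIC = CA / (α₁ + 2α₂) = 2.45 / 1.0321 = 2.37 mmol/kg

DIC = 2.37 mmol/kg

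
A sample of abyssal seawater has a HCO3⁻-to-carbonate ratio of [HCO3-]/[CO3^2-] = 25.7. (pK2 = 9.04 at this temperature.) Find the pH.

From K2 = [H⁺][CO3^2-]/[HCO3-]:  pH = pK2 − log₁₀([HCO3-]/[CO3^2-])
log₁₀(25.7) = +1.410
pH = 9.04 − (+1.410) = 7.63

pH = 7.63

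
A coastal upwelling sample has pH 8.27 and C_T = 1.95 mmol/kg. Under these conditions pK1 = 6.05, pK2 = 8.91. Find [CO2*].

[CO2*] = 9.51 μmol/kg

α₀ = 1 / (1 + K1/[H⁺] + K1K2/[H⁺]²) = 1 / (1 + 10^+2.22 + 10^+1.58)
   = 1 / (1 + 165.96 + 38.019) = 1/204.98 = 0.004879
[CO2*] = α₀ × DIC = 0.004879 × 1.95 = 0.00951 mmol/kg = 9.51 μmol/kg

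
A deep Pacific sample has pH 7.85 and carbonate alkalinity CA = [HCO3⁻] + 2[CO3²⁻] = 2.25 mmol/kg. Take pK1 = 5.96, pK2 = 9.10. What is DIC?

CA = [HCO3⁻] + 2[CO3²⁻] = (α₁ + 2α₂)·DIC
At pH 7.85: [H⁺]/K1 = 10^-1.89 = 0.012882, K2/[H⁺] = 10^-1.25 = 0.056234
α₁ = 1/(1 + 0.012882 + 0.056234) = 1/1.0691 = 0.9354; α₂ = α₁·K2/[H⁺] = 0.05260
α₁ + 2α₂ = 1.0405
DIC = CA / (α₁ + 2α₂) = 2.25 / 1.0405 = 2.16 mmol/kg

DIC = 2.16 mmol/kg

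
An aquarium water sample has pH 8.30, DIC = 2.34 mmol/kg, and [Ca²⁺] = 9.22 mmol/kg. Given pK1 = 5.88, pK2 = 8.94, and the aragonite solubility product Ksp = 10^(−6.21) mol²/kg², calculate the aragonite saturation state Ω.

α₂ = 1 / (1 + [H⁺]/K2 + [H⁺]²/(K1K2)) = 1 / (1 + 10^+0.64 + 10^-1.78)
   = 1 / (1 + 4.3652 + 0.016596) = 1/5.3818 = 0.1858
[CO3²⁻] = α₂ × DIC = 0.1858 × 2.34 = 0.4348 mmol/kg
Ksp = 10^(−6.21) = 6.166×10^-7
Ω = [Ca²⁺][CO3²⁻]/Ksp = (9.22×10^-3)(4.348×10^-4) / 6.166×10^-7 = 6.50

Ω = 6.50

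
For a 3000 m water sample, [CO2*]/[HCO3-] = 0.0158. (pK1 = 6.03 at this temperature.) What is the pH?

pH = 7.83

From K1 = [H⁺][HCO3-]/[CO2*]:  pH = pK1 − log₁₀([CO2*]/[HCO3-])
log₁₀(0.0158) = -1.801
pH = 6.03 − (-1.801) = 7.83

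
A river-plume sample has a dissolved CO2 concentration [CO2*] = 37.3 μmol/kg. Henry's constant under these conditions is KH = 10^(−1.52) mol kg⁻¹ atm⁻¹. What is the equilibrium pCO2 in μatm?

pCO2 = 1240 μatm

KH = 10^(−1.52) = 3.020×10^-2 mol kg⁻¹ atm⁻¹
pCO2 = [CO2*]/KH = 37.3×10^-6 / 3.020×10^-2 = 1.24×10^-3 atm = 1240 μatm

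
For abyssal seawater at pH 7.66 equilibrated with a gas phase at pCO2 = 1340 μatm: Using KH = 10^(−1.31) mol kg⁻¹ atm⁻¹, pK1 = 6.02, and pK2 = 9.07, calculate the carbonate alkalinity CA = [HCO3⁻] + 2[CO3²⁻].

CA = 3.09 mmol/kg

[CO2*] = KH · pCO2 = 10^(−1.31) × 1340×10^-6 = 6.563×10^-5 mol/kg
α₀ = 1/(1 + K1/[H⁺] + K1K2/[H⁺]²) = 1/(1 + 10^+1.64 + 10^+0.23) = 0.02158
DIC = [CO2*]/α₀ = 6.563×10^-5 / 0.02158 = 3.042 mmol/kg
CA = (α₁ + 2α₂)·DIC = (0.9418 + 2×0.03664) × 3.042 = 3.09 mmol/kg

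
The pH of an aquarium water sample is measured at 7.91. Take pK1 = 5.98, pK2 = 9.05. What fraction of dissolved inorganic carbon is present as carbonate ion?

α₂ = 0.0668

α₂ = 1 / (1 + [H⁺]/K2 + [H⁺]²/(K1K2)) = 1 / (1 + 10^+1.14 + 10^-0.79)
   = 1 / (1 + 13.804 + 0.16218) = 1/14.966 = 0.06682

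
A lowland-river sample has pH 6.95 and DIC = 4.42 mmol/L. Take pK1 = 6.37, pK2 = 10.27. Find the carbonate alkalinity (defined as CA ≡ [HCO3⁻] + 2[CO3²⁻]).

CA = [HCO3⁻] + 2[CO3²⁻] = (α₁ + 2α₂)·DIC
At pH 6.95: [H⁺]/K1 = 10^-0.58 = 0.26303, K2/[H⁺] = 10^-3.32 = 0.00047863
α₁ = 1/(1 + 0.26303 + 0.00047863) = 1/1.2635 = 0.7914; α₂ = α₁·K2/[H⁺] = 0.0003788
α₁ + 2α₂ = 0.7922
CA = 0.7922 × 4.42 = 3.50 mmol/L

CA = 3.50 mmol/L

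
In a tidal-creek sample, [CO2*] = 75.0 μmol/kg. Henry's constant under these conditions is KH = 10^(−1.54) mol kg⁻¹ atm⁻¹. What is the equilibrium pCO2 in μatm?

KH = 10^(−1.54) = 2.884×10^-2 mol kg⁻¹ atm⁻¹
pCO2 = [CO2*]/KH = 75.0×10^-6 / 2.884×10^-2 = 2.60×10^-3 atm = 2600 μatm

pCO2 = 2600 μatm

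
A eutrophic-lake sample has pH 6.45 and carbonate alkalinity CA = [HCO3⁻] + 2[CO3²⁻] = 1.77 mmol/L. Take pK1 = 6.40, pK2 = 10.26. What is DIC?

CA = [HCO3⁻] + 2[CO3²⁻] = (α₁ + 2α₂)·DIC
At pH 6.45: [H⁺]/K1 = 10^-0.05 = 0.89125, K2/[H⁺] = 10^-3.81 = 0.00015488
α₁ = 1/(1 + 0.89125 + 0.00015488) = 1/1.8914 = 0.5287; α₂ = α₁·K2/[H⁺] = 8.189×10^-5
α₁ + 2α₂ = 0.5289
DIC = CA / (α₁ + 2α₂) = 1.77 / 0.5289 = 3.35 mmol/L

DIC = 3.35 mmol/L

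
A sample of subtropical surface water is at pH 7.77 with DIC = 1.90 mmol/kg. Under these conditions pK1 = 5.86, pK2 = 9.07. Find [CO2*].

α₀ = 1 / (1 + K1/[H⁺] + K1K2/[H⁺]²) = 1 / (1 + 10^+1.91 + 10^+0.61)
   = 1 / (1 + 81.283 + 4.0738) = 1/86.357 = 0.01158
[CO2*] = α₀ × DIC = 0.01158 × 1.90 = 0.0220 mmol/kg

[CO2*] = 0.0220 mmol/kg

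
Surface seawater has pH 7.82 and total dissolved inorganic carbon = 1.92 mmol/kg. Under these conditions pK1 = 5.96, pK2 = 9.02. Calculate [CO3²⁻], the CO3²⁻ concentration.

α₂ = 1 / (1 + [H⁺]/K2 + [H⁺]²/(K1K2)) = 1 / (1 + 10^+1.20 + 10^-0.66)
   = 1 / (1 + 15.849 + 0.21878) = 1/17.068 = 0.05859
[CO3²⁻] = α₂ × DIC = 0.05859 × 1.92 = 0.112 mmol/kg

[CO3²⁻] = 0.112 mmol/kg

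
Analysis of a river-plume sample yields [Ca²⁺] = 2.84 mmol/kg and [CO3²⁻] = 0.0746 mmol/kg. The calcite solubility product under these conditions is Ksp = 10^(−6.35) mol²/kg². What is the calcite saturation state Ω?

Ksp = 10^(−6.35) = 4.467×10^-7
Ω = [Ca²⁺][CO3²⁻]/Ksp = (2.84×10^-3)(0.0746×10^-3) / 4.467×10^-7 = 0.474

Ω = 0.474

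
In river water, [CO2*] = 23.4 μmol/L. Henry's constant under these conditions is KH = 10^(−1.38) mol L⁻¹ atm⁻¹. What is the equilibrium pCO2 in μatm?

KH = 10^(−1.38) = 4.169×10^-2 mol L⁻¹ atm⁻¹
pCO2 = [CO2*]/KH = 23.4×10^-6 / 4.169×10^-2 = 5.61×10^-4 atm = 561 μatm

pCO2 = 561 μatm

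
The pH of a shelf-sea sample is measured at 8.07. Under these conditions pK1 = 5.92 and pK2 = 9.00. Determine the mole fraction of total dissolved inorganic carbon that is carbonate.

α₂ = 1 / (1 + [H⁺]/K2 + [H⁺]²/(K1K2)) = 1 / (1 + 10^+0.93 + 10^-1.22)
   = 1 / (1 + 8.5114 + 0.060256) = 1/9.5716 = 0.1045

α₂ = 0.104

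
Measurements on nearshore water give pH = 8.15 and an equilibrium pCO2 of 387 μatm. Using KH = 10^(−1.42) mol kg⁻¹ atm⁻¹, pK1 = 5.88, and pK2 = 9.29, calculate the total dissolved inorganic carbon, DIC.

[CO2*] = KH · pCO2 = 10^(−1.42) × 387×10^-6 = 1.471×10^-5 mol/kg
α₀ = 1/(1 + K1/[H⁺] + K1K2/[H⁺]²) = 1/(1 + 10^+2.27 + 10^+1.13) = 0.004983
DIC = [CO2*]/α₀ = 1.471×10^-5 / 0.004983 = 2.95 mmol/kg

DIC = 2.95 mmol/kg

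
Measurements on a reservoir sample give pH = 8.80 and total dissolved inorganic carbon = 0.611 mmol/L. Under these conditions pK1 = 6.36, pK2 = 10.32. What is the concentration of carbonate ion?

[CO3²⁻] = 17.8 μmol/L

α₂ = 1 / (1 + [H⁺]/K2 + [H⁺]²/(K1K2)) = 1 / (1 + 10^+1.52 + 10^-0.92)
   = 1 / (1 + 33.113 + 0.12023) = 1/34.233 = 0.02921
[CO3²⁻] = α₂ × DIC = 0.02921 × 0.611 = 0.0178 mmol/L = 17.8 μmol/L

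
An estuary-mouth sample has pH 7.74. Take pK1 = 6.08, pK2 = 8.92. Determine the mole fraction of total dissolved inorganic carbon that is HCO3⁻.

α₁ = 1 / (1 + [H⁺]/K1 + K2/[H⁺]) = 1 / (1 + 10^-1.66 + 10^-1.18)
   = 1 / (1 + 0.021878 + 0.066069) = 1/1.0879 = 0.9192

α₁ = 0.919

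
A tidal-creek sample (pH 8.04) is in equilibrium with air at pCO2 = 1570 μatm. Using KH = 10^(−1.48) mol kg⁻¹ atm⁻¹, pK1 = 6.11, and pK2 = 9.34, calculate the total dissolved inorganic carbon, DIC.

[CO2*] = KH · pCO2 = 10^(−1.48) × 1570×10^-6 = 5.199×10^-5 mol/kg
α₀ = 1/(1 + K1/[H⁺] + K1K2/[H⁺]²) = 1/(1 + 10^+1.93 + 10^+0.63) = 0.01106
DIC = [CO2*]/α₀ = 5.199×10^-5 / 0.01106 = 4.70 mmol/kg

DIC = 4.70 mmol/kg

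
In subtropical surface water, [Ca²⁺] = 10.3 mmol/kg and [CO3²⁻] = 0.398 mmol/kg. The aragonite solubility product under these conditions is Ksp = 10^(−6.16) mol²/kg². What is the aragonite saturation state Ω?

Ksp = 10^(−6.16) = 6.918×10^-7
Ω = [Ca²⁺][CO3²⁻]/Ksp = (10.3×10^-3)(0.398×10^-3) / 6.918×10^-7 = 5.93

Ω = 5.93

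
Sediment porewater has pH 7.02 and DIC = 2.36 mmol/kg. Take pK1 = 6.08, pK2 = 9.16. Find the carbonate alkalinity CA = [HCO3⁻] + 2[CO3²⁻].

CA = 2.13 mmol/kg

CA = [HCO3⁻] + 2[CO3²⁻] = (α₁ + 2α₂)·DIC
At pH 7.02: [H⁺]/K1 = 10^-0.94 = 0.11482, K2/[H⁺] = 10^-2.14 = 0.0072444
α₁ = 1/(1 + 0.11482 + 0.0072444) = 1/1.1221 = 0.8912; α₂ = α₁·K2/[H⁺] = 0.006456
α₁ + 2α₂ = 0.9041
CA = 0.9041 × 2.36 = 2.13 mmol/kg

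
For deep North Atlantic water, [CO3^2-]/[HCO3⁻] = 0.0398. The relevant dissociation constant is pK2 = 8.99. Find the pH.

pH = 7.59

From K2 = [H⁺][CO3^2-]/[HCO3⁻]:  pH = pK2 + log₁₀([CO3^2-]/[HCO3⁻])
log₁₀(0.0398) = -1.400
pH = 8.99 + (-1.400) = 7.59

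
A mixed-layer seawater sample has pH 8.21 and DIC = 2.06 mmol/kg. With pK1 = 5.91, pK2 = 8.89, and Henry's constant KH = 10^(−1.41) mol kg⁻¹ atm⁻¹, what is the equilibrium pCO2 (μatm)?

pCO2 = 219 μatm

α₀ = 1 / (1 + K1/[H⁺] + K1K2/[H⁺]²) = 1 / (1 + 10^+2.30 + 10^+1.62)
   = 1 / (1 + 199.53 + 41.687) = 1/242.21 = 0.004129
[CO2*] = α₀ × DIC = 0.004129 × 2.06 = 0.008505 mmol/kg = 8.505 μmol/kg
pCO2 = [CO2*]/KH = 8.505×10^-6 / 3.890×10^-2 = 219 μatm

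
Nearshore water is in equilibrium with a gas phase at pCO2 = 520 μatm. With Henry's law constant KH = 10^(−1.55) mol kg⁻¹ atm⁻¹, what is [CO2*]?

KH = 10^(−1.55) = 2.818×10^-2 mol kg⁻¹ atm⁻¹
[CO2*] = KH · pCO2 = 2.818×10^-2 × 520×10^-6 atm = 1.47×10^-5 mol/kg

[CO2*] = 14.7 μmol/kg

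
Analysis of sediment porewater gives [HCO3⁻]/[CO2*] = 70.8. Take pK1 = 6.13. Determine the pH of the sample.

pH = 7.98

From K1 = [H⁺][HCO3⁻]/[CO2*]:  pH = pK1 + log₁₀([HCO3⁻]/[CO2*])
log₁₀(70.8) = +1.850
pH = 6.13 + (+1.850) = 7.98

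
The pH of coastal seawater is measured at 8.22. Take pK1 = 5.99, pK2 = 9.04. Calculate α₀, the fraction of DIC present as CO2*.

α₀ = 0.00509

α₀ = 1 / (1 + K1/[H⁺] + K1K2/[H⁺]²) = 1 / (1 + 10^+2.23 + 10^+1.41)
   = 1 / (1 + 169.82 + 25.704) = 1/196.53 = 0.005088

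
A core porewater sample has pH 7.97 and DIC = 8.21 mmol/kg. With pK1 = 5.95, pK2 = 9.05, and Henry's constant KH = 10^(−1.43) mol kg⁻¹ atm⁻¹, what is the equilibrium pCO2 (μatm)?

pCO2 = 1930 μatm

α₀ = 1 / (1 + K1/[H⁺] + K1K2/[H⁺]²) = 1 / (1 + 10^+2.02 + 10^+0.94)
   = 1 / (1 + 104.71 + 8.7096) = 1/114.42 = 0.008740
[CO2*] = α₀ × DIC = 0.008740 × 8.21 = 0.07175 mmol/kg
pCO2 = [CO2*]/KH = 7.175×10^-5 / 3.715×10^-2 = 1930 μatm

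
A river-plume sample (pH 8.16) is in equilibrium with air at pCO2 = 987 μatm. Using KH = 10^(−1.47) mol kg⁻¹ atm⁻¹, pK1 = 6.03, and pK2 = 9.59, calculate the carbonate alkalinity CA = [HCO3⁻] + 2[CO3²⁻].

[CO2*] = KH · pCO2 = 10^(−1.47) × 987×10^-6 = 3.344×10^-5 mol/kg
α₀ = 1/(1 + K1/[H⁺] + K1K2/[H⁺]²) = 1/(1 + 10^+2.13 + 10^+0.70) = 0.007097
DIC = [CO2*]/α₀ = 3.344×10^-5 / 0.007097 = 4.713 mmol/kg
CA = (α₁ + 2α₂)·DIC = (0.9573 + 2×0.03557) × 4.713 = 4.85 mmol/kg

CA = 4.85 mmol/kg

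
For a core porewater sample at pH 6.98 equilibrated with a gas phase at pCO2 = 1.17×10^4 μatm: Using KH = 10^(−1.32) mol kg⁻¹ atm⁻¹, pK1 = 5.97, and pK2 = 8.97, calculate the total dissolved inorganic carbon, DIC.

DIC = 6.35 mmol/kg

[CO2*] = KH · pCO2 = 10^(−1.32) × 1.17×10^4×10^-6 = 5.600×10^-4 mol/kg
α₀ = 1/(1 + K1/[H⁺] + K1K2/[H⁺]²) = 1/(1 + 10^+1.01 + 10^-0.98) = 0.08820
DIC = [CO2*]/α₀ = 5.600×10^-4 / 0.08820 = 6.35 mmol/kg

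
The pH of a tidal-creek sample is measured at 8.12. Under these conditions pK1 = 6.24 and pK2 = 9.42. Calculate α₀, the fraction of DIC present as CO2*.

α₀ = 1 / (1 + K1/[H⁺] + K1K2/[H⁺]²) = 1 / (1 + 10^+1.88 + 10^+0.58)
   = 1 / (1 + 75.858 + 3.8019) = 1/80.660 = 0.01240

α₀ = 0.0124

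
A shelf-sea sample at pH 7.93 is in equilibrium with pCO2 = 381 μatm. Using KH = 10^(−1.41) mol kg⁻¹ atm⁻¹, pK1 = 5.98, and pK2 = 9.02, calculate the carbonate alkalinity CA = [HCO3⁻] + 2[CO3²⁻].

[CO2*] = KH · pCO2 = 10^(−1.41) × 381×10^-6 = 1.482×10^-5 mol/kg
α₀ = 1/(1 + K1/[H⁺] + K1K2/[H⁺]²) = 1/(1 + 10^+1.95 + 10^+0.86) = 0.01027
DIC = [CO2*]/α₀ = 1.482×10^-5 / 0.01027 = 1.443 mmol/kg
CA = (α₁ + 2α₂)·DIC = (0.9153 + 2×0.07440) × 1.443 = 1.54 mmol/kg

CA = 1.54 mmol/kg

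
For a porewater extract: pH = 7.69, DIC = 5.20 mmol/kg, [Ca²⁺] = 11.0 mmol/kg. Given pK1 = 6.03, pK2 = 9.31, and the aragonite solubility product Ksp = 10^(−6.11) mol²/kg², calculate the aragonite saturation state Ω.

Ω = 1.69

α₂ = 1 / (1 + [H⁺]/K2 + [H⁺]²/(K1K2)) = 1 / (1 + 10^+1.62 + 10^-0.04)
   = 1 / (1 + 41.687 + 0.91201) = 1/43.599 = 0.02294
[CO3²⁻] = α₂ × DIC = 0.02294 × 5.20 = 0.1193 mmol/kg
Ksp = 10^(−6.11) = 7.762×10^-7
Ω = [Ca²⁺][CO3²⁻]/Ksp = (11.0×10^-3)(1.193×10^-4) / 7.762×10^-7 = 1.69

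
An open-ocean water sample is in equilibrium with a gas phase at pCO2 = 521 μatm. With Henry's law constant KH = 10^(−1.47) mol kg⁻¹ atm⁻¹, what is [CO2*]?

[CO2*] = 17.7 μmol/kg

KH = 10^(−1.47) = 3.388×10^-2 mol kg⁻¹ atm⁻¹
[CO2*] = KH · pCO2 = 3.388×10^-2 × 521×10^-6 atm = 1.77×10^-5 mol/kg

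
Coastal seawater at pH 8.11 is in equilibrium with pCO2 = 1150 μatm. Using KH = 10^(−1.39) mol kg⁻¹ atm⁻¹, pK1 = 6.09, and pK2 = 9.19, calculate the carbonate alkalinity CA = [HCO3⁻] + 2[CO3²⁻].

CA = 5.72 mmol/kg

[CO2*] = KH · pCO2 = 10^(−1.39) × 1150×10^-6 = 4.685×10^-5 mol/kg
α₀ = 1/(1 + K1/[H⁺] + K1K2/[H⁺]²) = 1/(1 + 10^+2.02 + 10^+0.94) = 0.008740
DIC = [CO2*]/α₀ = 4.685×10^-5 / 0.008740 = 5.361 mmol/kg
CA = (α₁ + 2α₂)·DIC = (0.9151 + 2×0.07612) × 5.361 = 5.72 mmol/kg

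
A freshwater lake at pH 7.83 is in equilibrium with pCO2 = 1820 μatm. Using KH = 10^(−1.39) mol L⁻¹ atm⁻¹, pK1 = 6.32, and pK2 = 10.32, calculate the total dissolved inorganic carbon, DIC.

[CO2*] = KH · pCO2 = 10^(−1.39) × 1820×10^-6 = 7.414×10^-5 mol/L
α₀ = 1/(1 + K1/[H⁺] + K1K2/[H⁺]²) = 1/(1 + 10^+1.51 + 10^-0.98) = 0.02988
DIC = [CO2*]/α₀ = 7.414×10^-5 / 0.02988 = 2.48 mmol/L

DIC = 2.48 mmol/L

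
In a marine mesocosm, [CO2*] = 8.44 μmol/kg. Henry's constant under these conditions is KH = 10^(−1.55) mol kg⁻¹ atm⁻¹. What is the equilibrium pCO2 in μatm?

KH = 10^(−1.55) = 2.818×10^-2 mol kg⁻¹ atm⁻¹
pCO2 = [CO2*]/KH = 8.44×10^-6 / 2.818×10^-2 = 2.99×10^-4 atm = 299 μatm

pCO2 = 299 μatm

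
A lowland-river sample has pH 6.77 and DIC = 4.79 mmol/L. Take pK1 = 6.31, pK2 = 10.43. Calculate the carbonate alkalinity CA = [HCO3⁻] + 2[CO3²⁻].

CA = 3.56 mmol/L

CA = [HCO3⁻] + 2[CO3²⁻] = (α₁ + 2α₂)·DIC
At pH 6.77: [H⁺]/K1 = 10^-0.46 = 0.34674, K2/[H⁺] = 10^-3.66 = 0.00021878
α₁ = 1/(1 + 0.34674 + 0.00021878) = 1/1.3470 = 0.7424; α₂ = α₁·K2/[H⁺] = 0.0001624
α₁ + 2α₂ = 0.7427
CA = 0.7427 × 4.79 = 3.56 mmol/L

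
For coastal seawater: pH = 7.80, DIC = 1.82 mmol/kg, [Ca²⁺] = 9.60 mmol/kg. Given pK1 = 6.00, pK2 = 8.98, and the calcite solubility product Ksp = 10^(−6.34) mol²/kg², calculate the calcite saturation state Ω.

α₂ = 1 / (1 + [H⁺]/K2 + [H⁺]²/(K1K2)) = 1 / (1 + 10^+1.18 + 10^-0.62)
   = 1 / (1 + 15.136 + 0.23988) = 1/16.375 = 0.06107
[CO3²⁻] = α₂ × DIC = 0.06107 × 1.82 = 0.1111 mmol/kg
Ksp = 10^(−6.34) = 4.571×10^-7
Ω = [Ca²⁺][CO3²⁻]/Ksp = (9.60×10^-3)(1.111×10^-4) / 4.571×10^-7 = 2.33

Ω = 2.33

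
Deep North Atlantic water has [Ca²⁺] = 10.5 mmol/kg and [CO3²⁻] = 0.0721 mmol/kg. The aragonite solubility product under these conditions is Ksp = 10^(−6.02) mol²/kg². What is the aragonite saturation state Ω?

Ω = 0.793

Ksp = 10^(−6.02) = 9.550×10^-7
Ω = [Ca²⁺][CO3²⁻]/Ksp = (10.5×10^-3)(0.0721×10^-3) / 9.550×10^-7 = 0.793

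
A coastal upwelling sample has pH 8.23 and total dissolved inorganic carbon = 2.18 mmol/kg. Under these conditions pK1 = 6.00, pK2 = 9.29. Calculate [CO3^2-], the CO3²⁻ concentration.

[CO3²⁻] = 0.174 mmol/kg

α₂ = 1 / (1 + [H⁺]/K2 + [H⁺]²/(K1K2)) = 1 / (1 + 10^+1.06 + 10^-1.17)
   = 1 / (1 + 11.482 + 0.067608) = 1/12.549 = 0.07969
[CO3²⁻] = α₂ × DIC = 0.07969 × 2.18 = 0.174 mmol/kg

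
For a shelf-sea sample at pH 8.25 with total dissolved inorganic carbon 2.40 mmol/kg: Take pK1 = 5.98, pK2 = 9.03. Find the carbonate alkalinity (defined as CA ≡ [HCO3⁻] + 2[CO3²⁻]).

CA = [HCO3⁻] + 2[CO3²⁻] = (α₁ + 2α₂)·DIC
At pH 8.25: [H⁺]/K1 = 10^-2.27 = 0.0053703, K2/[H⁺] = 10^-0.78 = 0.16596
α₁ = 1/(1 + 0.0053703 + 0.16596) = 1/1.1713 = 0.8537; α₂ = α₁·K2/[H⁺] = 0.1417
α₁ + 2α₂ = 1.1371
CA = 1.1371 × 2.40 = 2.73 mmol/kg

CA = 2.73 mmol/kg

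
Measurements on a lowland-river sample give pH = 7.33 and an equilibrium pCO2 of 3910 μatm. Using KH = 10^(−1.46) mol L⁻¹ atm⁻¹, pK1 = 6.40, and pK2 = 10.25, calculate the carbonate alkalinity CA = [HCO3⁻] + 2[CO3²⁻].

[CO2*] = KH · pCO2 = 10^(−1.46) × 3910×10^-6 = 1.356×10^-4 mol/L
α₀ = 1/(1 + K1/[H⁺] + K1K2/[H⁺]²) = 1/(1 + 10^+0.93 + 10^-1.99) = 0.1050
DIC = [CO2*]/α₀ = 1.356×10^-4 / 0.1050 = 1.291 mmol/L
CA = (α₁ + 2α₂)·DIC = (0.8939 + 2×0.001075) × 1.291 = 1.16 mmol/L

CA = 1.16 mmol/L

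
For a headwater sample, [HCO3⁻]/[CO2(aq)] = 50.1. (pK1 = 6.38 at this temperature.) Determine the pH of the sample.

From K1 = [H⁺][HCO3⁻]/[CO2(aq)]:  pH = pK1 + log₁₀([HCO3⁻]/[CO2(aq)])
log₁₀(50.1) = +1.700
pH = 6.38 + (+1.700) = 8.08

pH = 8.08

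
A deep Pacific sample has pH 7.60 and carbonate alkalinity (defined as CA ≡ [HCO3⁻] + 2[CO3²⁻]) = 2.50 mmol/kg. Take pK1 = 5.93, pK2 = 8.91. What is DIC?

DIC = 2.44 mmol/kg

CA = [HCO3⁻] + 2[CO3²⁻] = (α₁ + 2α₂)·DIC
At pH 7.60: [H⁺]/K1 = 10^-1.67 = 0.021380, K2/[H⁺] = 10^-1.31 = 0.048978
α₁ = 1/(1 + 0.021380 + 0.048978) = 1/1.0704 = 0.9343; α₂ = α₁·K2/[H⁺] = 0.04576
α₁ + 2α₂ = 1.0258
DIC = CA / (α₁ + 2α₂) = 2.50 / 1.0258 = 2.44 mmol/kg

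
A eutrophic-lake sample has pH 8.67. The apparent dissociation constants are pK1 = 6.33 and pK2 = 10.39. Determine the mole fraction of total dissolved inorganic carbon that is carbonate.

α₂ = 0.0186

α₂ = 1 / (1 + [H⁺]/K2 + [H⁺]²/(K1K2)) = 1 / (1 + 10^+1.72 + 10^-0.62)
   = 1 / (1 + 52.481 + 0.23988) = 1/53.721 = 0.01861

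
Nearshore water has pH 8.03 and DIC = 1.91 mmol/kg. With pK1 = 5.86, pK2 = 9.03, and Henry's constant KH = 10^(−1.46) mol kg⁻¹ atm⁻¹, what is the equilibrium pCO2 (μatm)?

α₀ = 1 / (1 + K1/[H⁺] + K1K2/[H⁺]²) = 1 / (1 + 10^+2.17 + 10^+1.17)
   = 1 / (1 + 147.91 + 14.791) = 1/163.70 = 0.006109
[CO2*] = α₀ × DIC = 0.006109 × 1.91 = 0.01167 mmol/kg = 11.67 μmol/kg
pCO2 = [CO2*]/KH = 1.167×10^-5 / 3.467×10^-2 = 336 μatm

pCO2 = 336 μatm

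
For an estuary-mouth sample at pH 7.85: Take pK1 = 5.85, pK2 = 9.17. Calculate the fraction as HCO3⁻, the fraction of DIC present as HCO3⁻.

α₁ = 1 / (1 + [H⁺]/K1 + K2/[H⁺]) = 1 / (1 + 10^-2.00 + 10^-1.32)
   = 1 / (1 + 0.010000 + 0.047863) = 1/1.0579 = 0.9453

α₁ = 0.945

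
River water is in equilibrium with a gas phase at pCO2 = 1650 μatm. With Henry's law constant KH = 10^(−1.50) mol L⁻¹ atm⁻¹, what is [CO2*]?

KH = 10^(−1.50) = 3.162×10^-2 mol L⁻¹ atm⁻¹
[CO2*] = KH · pCO2 = 3.162×10^-2 × 1650×10^-6 atm = 5.22×10^-5 mol/L

[CO2*] = 52.2 μmol/L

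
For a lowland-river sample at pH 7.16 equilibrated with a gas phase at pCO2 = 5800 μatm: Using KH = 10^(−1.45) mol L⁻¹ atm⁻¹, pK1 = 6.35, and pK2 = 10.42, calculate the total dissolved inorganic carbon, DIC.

[CO2*] = KH · pCO2 = 10^(−1.45) × 5800×10^-6 = 2.058×10^-4 mol/L
α₀ = 1/(1 + K1/[H⁺] + K1K2/[H⁺]²) = 1/(1 + 10^+0.81 + 10^-2.45) = 0.1340
DIC = [CO2*]/α₀ = 2.058×10^-4 / 0.1340 = 1.54 mmol/L

DIC = 1.54 mmol/L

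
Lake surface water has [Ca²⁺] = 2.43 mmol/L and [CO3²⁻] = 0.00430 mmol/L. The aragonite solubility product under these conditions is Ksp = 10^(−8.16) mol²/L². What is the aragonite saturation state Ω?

Ksp = 10^(−8.16) = 6.918×10^-9
Ω = [Ca²⁺][CO3²⁻]/Ksp = (2.43×10^-3)(0.00430×10^-3) / 6.918×10^-9 = 1.51

Ω = 1.51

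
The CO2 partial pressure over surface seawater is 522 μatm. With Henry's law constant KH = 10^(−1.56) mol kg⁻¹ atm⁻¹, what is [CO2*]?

KH = 10^(−1.56) = 2.754×10^-2 mol kg⁻¹ atm⁻¹
[CO2*] = KH · pCO2 = 2.754×10^-2 × 522×10^-6 atm = 1.44×10^-5 mol/kg

[CO2*] = 14.4 μmol/kg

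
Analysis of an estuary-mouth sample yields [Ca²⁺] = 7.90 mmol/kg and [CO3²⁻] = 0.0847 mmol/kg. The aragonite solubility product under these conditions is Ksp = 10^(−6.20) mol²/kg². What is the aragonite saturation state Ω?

Ksp = 10^(−6.20) = 6.310×10^-7
Ω = [Ca²⁺][CO3²⁻]/Ksp = (7.90×10^-3)(0.0847×10^-3) / 6.310×10^-7 = 1.06

Ω = 1.06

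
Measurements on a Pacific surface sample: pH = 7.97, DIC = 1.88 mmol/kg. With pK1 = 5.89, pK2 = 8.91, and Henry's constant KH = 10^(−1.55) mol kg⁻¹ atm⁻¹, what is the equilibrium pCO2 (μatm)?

α₀ = 1 / (1 + K1/[H⁺] + K1K2/[H⁺]²) = 1 / (1 + 10^+2.08 + 10^+1.14)
   = 1 / (1 + 120.23 + 13.804) = 1/135.03 = 0.007406
[CO2*] = α₀ × DIC = 0.007406 × 1.88 = 0.01392 mmol/kg = 13.92 μmol/kg
pCO2 = [CO2*]/KH = 1.392×10^-5 / 2.818×10^-2 = 494 μatm

pCO2 = 494 μatm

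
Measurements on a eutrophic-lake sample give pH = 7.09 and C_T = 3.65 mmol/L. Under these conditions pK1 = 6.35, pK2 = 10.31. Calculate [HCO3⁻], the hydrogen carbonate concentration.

α₁ = 1 / (1 + [H⁺]/K1 + K2/[H⁺]) = 1 / (1 + 10^-0.74 + 10^-3.22)
   = 1 / (1 + 0.18197 + 0.00060256) = 1/1.1826 = 0.8456
[HCO3⁻] = α₁ × DIC = 0.8456 × 3.65 = 3.09 mmol/L

[HCO3⁻] = 3.09 mmol/L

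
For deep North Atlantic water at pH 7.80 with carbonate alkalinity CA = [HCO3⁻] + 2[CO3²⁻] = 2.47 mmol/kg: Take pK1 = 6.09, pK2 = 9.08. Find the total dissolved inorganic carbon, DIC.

DIC = 2.40 mmol/kg

CA = [HCO3⁻] + 2[CO3²⁻] = (α₁ + 2α₂)·DIC
At pH 7.80: [H⁺]/K1 = 10^-1.71 = 0.019498, K2/[H⁺] = 10^-1.28 = 0.052481
α₁ = 1/(1 + 0.019498 + 0.052481) = 1/1.0720 = 0.9329; α₂ = α₁·K2/[H⁺] = 0.04896
α₁ + 2α₂ = 1.0308
DIC = CA / (α₁ + 2α₂) = 2.47 / 1.0308 = 2.40 mmol/kg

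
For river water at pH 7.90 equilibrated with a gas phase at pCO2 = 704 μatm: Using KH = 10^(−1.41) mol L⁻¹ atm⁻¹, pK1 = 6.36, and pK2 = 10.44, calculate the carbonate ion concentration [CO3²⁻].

[CO3²⁻] = 2.74 μmol/L

[CO2*] = KH · pCO2 = 10^(−1.41) × 704×10^-6 = 2.739×10^-5 mol/L
α₀ = 1/(1 + K1/[H⁺] + K1K2/[H⁺]²) = 1/(1 + 10^+1.54 + 10^-1.00) = 0.02795
DIC = [CO2*]/α₀ = 2.739×10^-5 / 0.02795 = 0.9798 mmol/L
[CO3²⁻] = α₂·DIC; α₂ = 0.002795, so [CO3²⁻] = 0.002795 × 0.9798 = 0.00274 mmol/L = 2.74 μmol/L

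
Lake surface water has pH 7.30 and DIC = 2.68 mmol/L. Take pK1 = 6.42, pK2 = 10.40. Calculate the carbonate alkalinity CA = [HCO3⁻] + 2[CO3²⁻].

CA = [HCO3⁻] + 2[CO3²⁻] = (α₁ + 2α₂)·DIC
At pH 7.30: [H⁺]/K1 = 10^-0.88 = 0.13183, K2/[H⁺] = 10^-3.10 = 0.00079433
α₁ = 1/(1 + 0.13183 + 0.00079433) = 1/1.1326 = 0.8829; α₂ = α₁·K2/[H⁺] = 0.0007013
α₁ + 2α₂ = 0.8843
CA = 0.8843 × 2.68 = 2.37 mmol/L

CA = 2.37 mmol/L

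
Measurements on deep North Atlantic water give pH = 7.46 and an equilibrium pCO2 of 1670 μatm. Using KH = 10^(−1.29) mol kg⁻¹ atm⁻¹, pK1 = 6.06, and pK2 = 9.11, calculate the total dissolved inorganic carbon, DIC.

[CO2*] = KH · pCO2 = 10^(−1.29) × 1670×10^-6 = 8.565×10^-5 mol/kg
α₀ = 1/(1 + K1/[H⁺] + K1K2/[H⁺]²) = 1/(1 + 10^+1.40 + 10^-0.25) = 0.03748
DIC = [CO2*]/α₀ = 8.565×10^-5 / 0.03748 = 2.29 mmol/kg

DIC = 2.29 mmol/kg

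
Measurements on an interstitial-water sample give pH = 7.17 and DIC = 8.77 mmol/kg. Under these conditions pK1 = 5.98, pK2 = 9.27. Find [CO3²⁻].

α₂ = 1 / (1 + [H⁺]/K2 + [H⁺]²/(K1K2)) = 1 / (1 + 10^+2.10 + 10^+0.91)
   = 1 / (1 + 125.89 + 8.1283) = 1/135.02 = 0.007406
[CO3²⁻] = α₂ × DIC = 0.007406 × 8.77 = 0.0650 mmol/kg

[CO3²⁻] = 0.0650 mmol/kg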